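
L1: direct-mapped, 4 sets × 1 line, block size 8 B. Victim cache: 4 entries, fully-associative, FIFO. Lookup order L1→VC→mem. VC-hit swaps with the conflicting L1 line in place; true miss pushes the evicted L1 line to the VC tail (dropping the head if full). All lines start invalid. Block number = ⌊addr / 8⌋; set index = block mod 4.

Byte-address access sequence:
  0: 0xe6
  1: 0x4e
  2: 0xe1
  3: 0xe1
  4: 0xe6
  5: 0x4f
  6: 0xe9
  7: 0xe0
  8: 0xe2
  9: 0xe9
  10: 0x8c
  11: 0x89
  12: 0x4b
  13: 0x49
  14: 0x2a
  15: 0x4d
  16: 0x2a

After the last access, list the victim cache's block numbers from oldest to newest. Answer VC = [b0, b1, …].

0: 0xe6 (blk 28, set 0) → MISS  vc=[]
1: 0x4e (blk 9, set 1) → MISS  vc=[]
2: 0xe1 (blk 28, set 0) → L1-HIT  vc=[]
3: 0xe1 (blk 28, set 0) → L1-HIT  vc=[]
4: 0xe6 (blk 28, set 0) → L1-HIT  vc=[]
5: 0x4f (blk 9, set 1) → L1-HIT  vc=[]
6: 0xe9 (blk 29, set 1) → MISS  vc=[9]
7: 0xe0 (blk 28, set 0) → L1-HIT  vc=[9]
8: 0xe2 (blk 28, set 0) → L1-HIT  vc=[9]
9: 0xe9 (blk 29, set 1) → L1-HIT  vc=[9]
10: 0x8c (blk 17, set 1) → MISS  vc=[9, 29]
11: 0x89 (blk 17, set 1) → L1-HIT  vc=[9, 29]
12: 0x4b (blk 9, set 1) → VC-HIT  vc=[17, 29]
13: 0x49 (blk 9, set 1) → L1-HIT  vc=[17, 29]
14: 0x2a (blk 5, set 1) → MISS  vc=[17, 29, 9]
15: 0x4d (blk 9, set 1) → VC-HIT  vc=[17, 29, 5]
16: 0x2a (blk 5, set 1) → VC-HIT  vc=[17, 29, 9]

VC = [17, 29, 9]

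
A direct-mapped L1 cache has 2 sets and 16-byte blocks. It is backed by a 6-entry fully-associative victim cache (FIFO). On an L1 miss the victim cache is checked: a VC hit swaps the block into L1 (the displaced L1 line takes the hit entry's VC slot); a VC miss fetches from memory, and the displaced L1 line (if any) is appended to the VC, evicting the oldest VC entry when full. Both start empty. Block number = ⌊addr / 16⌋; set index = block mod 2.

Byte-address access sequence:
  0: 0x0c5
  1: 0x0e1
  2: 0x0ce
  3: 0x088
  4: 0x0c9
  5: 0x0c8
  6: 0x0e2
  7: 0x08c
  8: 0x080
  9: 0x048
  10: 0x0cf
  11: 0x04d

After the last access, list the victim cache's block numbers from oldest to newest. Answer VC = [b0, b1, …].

VC = [12, 14, 8]

#0 0xc5→b12/s0 MISS; vc=[]
#1 0xe1→b14/s0 MISS; vc=[12]
#2 0xce→b12/s0 VC-HIT; vc=[14]
#3 0x88→b8/s0 MISS; vc=[14,12]
#4 0xc9→b12/s0 VC-HIT; vc=[14,8]
#5 0xc8→b12/s0 L1-HIT; vc=[14,8]
#6 0xe2→b14/s0 VC-HIT; vc=[12,8]
#7 0x8c→b8/s0 VC-HIT; vc=[12,14]
#8 0x80→b8/s0 L1-HIT; vc=[12,14]
#9 0x48→b4/s0 MISS; vc=[12,14,8]
#10 0xcf→b12/s0 VC-HIT; vc=[4,14,8]
#11 0x4d→b4/s0 VC-HIT; vc=[12,14,8]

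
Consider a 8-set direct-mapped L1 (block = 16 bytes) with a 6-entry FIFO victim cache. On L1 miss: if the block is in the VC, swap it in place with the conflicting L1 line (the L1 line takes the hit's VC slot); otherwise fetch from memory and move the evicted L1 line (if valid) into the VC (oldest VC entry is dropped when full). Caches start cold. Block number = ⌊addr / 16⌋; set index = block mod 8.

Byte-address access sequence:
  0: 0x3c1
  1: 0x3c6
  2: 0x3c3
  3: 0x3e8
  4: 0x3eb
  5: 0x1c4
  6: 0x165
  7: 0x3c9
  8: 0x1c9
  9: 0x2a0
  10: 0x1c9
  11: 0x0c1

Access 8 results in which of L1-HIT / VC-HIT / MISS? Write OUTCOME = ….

OUTCOME = VC-HIT

0: 0x3c1 (blk 60, set 4) → MISS  vc=[]
1: 0x3c6 (blk 60, set 4) → L1-HIT  vc=[]
2: 0x3c3 (blk 60, set 4) → L1-HIT  vc=[]
3: 0x3e8 (blk 62, set 6) → MISS  vc=[]
4: 0x3eb (blk 62, set 6) → L1-HIT  vc=[]
5: 0x1c4 (blk 28, set 4) → MISS  vc=[60]
6: 0x165 (blk 22, set 6) → MISS  vc=[60, 62]
7: 0x3c9 (blk 60, set 4) → VC-HIT  vc=[28, 62]
8: 0x1c9 (blk 28, set 4) → VC-HIT  vc=[60, 62]
9: 0x2a0 (blk 42, set 2) → MISS  vc=[60, 62]
10: 0x1c9 (blk 28, set 4) → L1-HIT  vc=[60, 62]
11: 0xc1 (blk 12, set 4) → MISS  vc=[60, 62, 28]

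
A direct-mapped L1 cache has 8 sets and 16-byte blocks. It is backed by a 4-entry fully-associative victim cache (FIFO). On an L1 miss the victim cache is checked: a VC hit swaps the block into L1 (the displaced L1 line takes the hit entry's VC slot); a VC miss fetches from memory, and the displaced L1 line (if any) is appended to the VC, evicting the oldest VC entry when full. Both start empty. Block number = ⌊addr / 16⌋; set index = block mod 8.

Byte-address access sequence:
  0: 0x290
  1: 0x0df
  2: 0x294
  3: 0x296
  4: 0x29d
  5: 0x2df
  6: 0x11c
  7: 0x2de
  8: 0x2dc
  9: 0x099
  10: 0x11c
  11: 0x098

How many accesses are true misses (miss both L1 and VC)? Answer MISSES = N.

#0 0x290→b41/s1 MISS; vc=[]
#1 0xdf→b13/s5 MISS; vc=[]
#2 0x294→b41/s1 L1-HIT; vc=[]
#3 0x296→b41/s1 L1-HIT; vc=[]
#4 0x29d→b41/s1 L1-HIT; vc=[]
#5 0x2df→b45/s5 MISS; vc=[13]
#6 0x11c→b17/s1 MISS; vc=[13,41]
#7 0x2de→b45/s5 L1-HIT; vc=[13,41]
#8 0x2dc→b45/s5 L1-HIT; vc=[13,41]
#9 0x99→b9/s1 MISS; vc=[13,41,17]
#10 0x11c→b17/s1 VC-HIT; vc=[13,41,9]
#11 0x98→b9/s1 VC-HIT; vc=[13,41,17]

MISSES = 5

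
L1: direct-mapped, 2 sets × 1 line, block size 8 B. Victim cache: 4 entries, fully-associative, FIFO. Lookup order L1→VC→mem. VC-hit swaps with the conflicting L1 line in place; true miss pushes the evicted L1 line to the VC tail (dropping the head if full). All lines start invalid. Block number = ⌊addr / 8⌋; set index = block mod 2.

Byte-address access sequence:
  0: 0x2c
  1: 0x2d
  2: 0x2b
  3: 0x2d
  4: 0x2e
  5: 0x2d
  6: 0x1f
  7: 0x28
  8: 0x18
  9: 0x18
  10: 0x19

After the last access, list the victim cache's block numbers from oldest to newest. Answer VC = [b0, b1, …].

  [0] addr=0x2c blk=5 s=1: MISS | VC []
  [1] addr=0x2d blk=5 s=1: L1-HIT | VC []
  [2] addr=0x2b blk=5 s=1: L1-HIT | VC []
  [3] addr=0x2d blk=5 s=1: L1-HIT | VC []
  [4] addr=0x2e blk=5 s=1: L1-HIT | VC []
  [5] addr=0x2d blk=5 s=1: L1-HIT | VC []
  [6] addr=0x1f blk=3 s=1: MISS | VC [5]
  [7] addr=0x28 blk=5 s=1: VC-HIT | VC [3]
  [8] addr=0x18 blk=3 s=1: VC-HIT | VC [5]
  [9] addr=0x18 blk=3 s=1: L1-HIT | VC [5]
  [10] addr=0x19 blk=3 s=1: L1-HIT | VC [5]

VC = [5]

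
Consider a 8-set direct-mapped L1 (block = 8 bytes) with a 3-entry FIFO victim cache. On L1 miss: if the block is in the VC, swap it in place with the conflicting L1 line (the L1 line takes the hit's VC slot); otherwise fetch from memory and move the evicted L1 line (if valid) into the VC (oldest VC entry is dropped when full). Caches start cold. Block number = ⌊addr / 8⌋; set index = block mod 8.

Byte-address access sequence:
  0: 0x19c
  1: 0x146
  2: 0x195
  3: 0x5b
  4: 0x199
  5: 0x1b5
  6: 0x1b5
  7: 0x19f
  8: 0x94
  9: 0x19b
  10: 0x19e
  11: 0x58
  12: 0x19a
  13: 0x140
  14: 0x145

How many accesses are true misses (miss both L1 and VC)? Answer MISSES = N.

  [0] addr=0x19c blk=51 s=3: MISS | VC []
  [1] addr=0x146 blk=40 s=0: MISS | VC []
  [2] addr=0x195 blk=50 s=2: MISS | VC []
  [3] addr=0x5b blk=11 s=3: MISS | VC [51]
  [4] addr=0x199 blk=51 s=3: VC-HIT | VC [11]
  [5] addr=0x1b5 blk=54 s=6: MISS | VC [11]
  [6] addr=0x1b5 blk=54 s=6: L1-HIT | VC [11]
  [7] addr=0x19f blk=51 s=3: L1-HIT | VC [11]
  [8] addr=0x94 blk=18 s=2: MISS | VC [11, 50]
  [9] addr=0x19b blk=51 s=3: L1-HIT | VC [11, 50]
  [10] addr=0x19e blk=51 s=3: L1-HIT | VC [11, 50]
  [11] addr=0x58 blk=11 s=3: VC-HIT | VC [51, 50]
  [12] addr=0x19a blk=51 s=3: VC-HIT | VC [11, 50]
  [13] addr=0x140 blk=40 s=0: L1-HIT | VC [11, 50]
  [14] addr=0x145 blk=40 s=0: L1-HIT | VC [11, 50]

MISSES = 6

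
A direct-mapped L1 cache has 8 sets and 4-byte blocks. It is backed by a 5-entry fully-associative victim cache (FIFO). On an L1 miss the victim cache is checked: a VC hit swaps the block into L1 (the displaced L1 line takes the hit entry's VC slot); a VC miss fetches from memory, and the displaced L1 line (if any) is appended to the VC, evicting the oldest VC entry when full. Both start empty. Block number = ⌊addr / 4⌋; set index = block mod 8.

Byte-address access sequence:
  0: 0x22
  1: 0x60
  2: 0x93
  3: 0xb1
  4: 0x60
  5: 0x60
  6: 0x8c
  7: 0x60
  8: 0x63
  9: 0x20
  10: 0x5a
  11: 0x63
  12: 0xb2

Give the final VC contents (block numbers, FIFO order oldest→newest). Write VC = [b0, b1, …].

VC = [8, 36]

  [0] addr=0x22 blk=8 s=0: MISS | VC []
  [1] addr=0x60 blk=24 s=0: MISS | VC [8]
  [2] addr=0x93 blk=36 s=4: MISS | VC [8]
  [3] addr=0xb1 blk=44 s=4: MISS | VC [8, 36]
  [4] addr=0x60 blk=24 s=0: L1-HIT | VC [8, 36]
  [5] addr=0x60 blk=24 s=0: L1-HIT | VC [8, 36]
  [6] addr=0x8c blk=35 s=3: MISS | VC [8, 36]
  [7] addr=0x60 blk=24 s=0: L1-HIT | VC [8, 36]
  [8] addr=0x63 blk=24 s=0: L1-HIT | VC [8, 36]
  [9] addr=0x20 blk=8 s=0: VC-HIT | VC [24, 36]
  [10] addr=0x5a blk=22 s=6: MISS | VC [24, 36]
  [11] addr=0x63 blk=24 s=0: VC-HIT | VC [8, 36]
  [12] addr=0xb2 blk=44 s=4: L1-HIT | VC [8, 36]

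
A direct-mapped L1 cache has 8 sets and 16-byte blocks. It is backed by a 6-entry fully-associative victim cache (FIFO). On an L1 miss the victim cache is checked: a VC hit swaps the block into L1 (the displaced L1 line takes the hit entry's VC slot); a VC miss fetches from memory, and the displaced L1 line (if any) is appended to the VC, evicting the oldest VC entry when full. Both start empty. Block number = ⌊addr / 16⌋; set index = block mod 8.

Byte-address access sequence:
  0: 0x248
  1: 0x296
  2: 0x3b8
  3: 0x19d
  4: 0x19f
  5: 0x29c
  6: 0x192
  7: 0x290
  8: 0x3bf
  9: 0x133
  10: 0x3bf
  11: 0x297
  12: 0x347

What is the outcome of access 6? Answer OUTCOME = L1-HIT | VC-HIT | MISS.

OUTCOME = VC-HIT

0: 0x248 (blk 36, set 4) → MISS  vc=[]
1: 0x296 (blk 41, set 1) → MISS  vc=[]
2: 0x3b8 (blk 59, set 3) → MISS  vc=[]
3: 0x19d (blk 25, set 1) → MISS  vc=[41]
4: 0x19f (blk 25, set 1) → L1-HIT  vc=[41]
5: 0x29c (blk 41, set 1) → VC-HIT  vc=[25]
6: 0x192 (blk 25, set 1) → VC-HIT  vc=[41]
7: 0x290 (blk 41, set 1) → VC-HIT  vc=[25]
8: 0x3bf (blk 59, set 3) → L1-HIT  vc=[25]
9: 0x133 (blk 19, set 3) → MISS  vc=[25, 59]
10: 0x3bf (blk 59, set 3) → VC-HIT  vc=[25, 19]
11: 0x297 (blk 41, set 1) → L1-HIT  vc=[25, 19]
12: 0x347 (blk 52, set 4) → MISS  vc=[25, 19, 36]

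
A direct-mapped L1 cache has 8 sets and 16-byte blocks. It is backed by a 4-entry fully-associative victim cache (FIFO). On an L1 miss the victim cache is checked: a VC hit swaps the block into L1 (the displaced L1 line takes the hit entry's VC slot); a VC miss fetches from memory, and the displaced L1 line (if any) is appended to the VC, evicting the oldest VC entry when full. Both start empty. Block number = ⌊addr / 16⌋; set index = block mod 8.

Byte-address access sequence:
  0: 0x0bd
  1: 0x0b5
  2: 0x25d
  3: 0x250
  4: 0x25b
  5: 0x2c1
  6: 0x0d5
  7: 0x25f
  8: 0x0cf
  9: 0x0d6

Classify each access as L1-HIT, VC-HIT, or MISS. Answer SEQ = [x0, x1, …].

#0 0xbd→b11/s3 MISS; vc=[]
#1 0xb5→b11/s3 L1-HIT; vc=[]
#2 0x25d→b37/s5 MISS; vc=[]
#3 0x250→b37/s5 L1-HIT; vc=[]
#4 0x25b→b37/s5 L1-HIT; vc=[]
#5 0x2c1→b44/s4 MISS; vc=[]
#6 0xd5→b13/s5 MISS; vc=[37]
#7 0x25f→b37/s5 VC-HIT; vc=[13]
#8 0xcf→b12/s4 MISS; vc=[13,44]
#9 0xd6→b13/s5 VC-HIT; vc=[37,44]

SEQ = [MISS, L1-HIT, MISS, L1-HIT, L1-HIT, MISS, MISS, VC-HIT, MISS, VC-HIT]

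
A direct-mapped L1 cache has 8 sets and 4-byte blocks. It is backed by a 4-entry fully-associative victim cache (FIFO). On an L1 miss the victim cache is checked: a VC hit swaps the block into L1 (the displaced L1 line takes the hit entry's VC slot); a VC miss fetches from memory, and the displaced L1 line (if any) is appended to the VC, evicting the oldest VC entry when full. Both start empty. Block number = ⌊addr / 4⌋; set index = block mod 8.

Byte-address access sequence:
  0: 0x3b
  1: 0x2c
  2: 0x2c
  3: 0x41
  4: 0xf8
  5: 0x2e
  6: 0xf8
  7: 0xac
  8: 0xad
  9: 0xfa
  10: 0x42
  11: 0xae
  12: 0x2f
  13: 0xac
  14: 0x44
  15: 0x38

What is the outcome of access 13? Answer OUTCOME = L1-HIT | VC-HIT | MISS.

OUTCOME = VC-HIT

0: 0x3b (blk 14, set 6) → MISS  vc=[]
1: 0x2c (blk 11, set 3) → MISS  vc=[]
2: 0x2c (blk 11, set 3) → L1-HIT  vc=[]
3: 0x41 (blk 16, set 0) → MISS  vc=[]
4: 0xf8 (blk 62, set 6) → MISS  vc=[14]
5: 0x2e (blk 11, set 3) → L1-HIT  vc=[14]
6: 0xf8 (blk 62, set 6) → L1-HIT  vc=[14]
7: 0xac (blk 43, set 3) → MISS  vc=[14, 11]
8: 0xad (blk 43, set 3) → L1-HIT  vc=[14, 11]
9: 0xfa (blk 62, set 6) → L1-HIT  vc=[14, 11]
10: 0x42 (blk 16, set 0) → L1-HIT  vc=[14, 11]
11: 0xae (blk 43, set 3) → L1-HIT  vc=[14, 11]
12: 0x2f (blk 11, set 3) → VC-HIT  vc=[14, 43]
13: 0xac (blk 43, set 3) → VC-HIT  vc=[14, 11]
14: 0x44 (blk 17, set 1) → MISS  vc=[14, 11]
15: 0x38 (blk 14, set 6) → VC-HIT  vc=[62, 11]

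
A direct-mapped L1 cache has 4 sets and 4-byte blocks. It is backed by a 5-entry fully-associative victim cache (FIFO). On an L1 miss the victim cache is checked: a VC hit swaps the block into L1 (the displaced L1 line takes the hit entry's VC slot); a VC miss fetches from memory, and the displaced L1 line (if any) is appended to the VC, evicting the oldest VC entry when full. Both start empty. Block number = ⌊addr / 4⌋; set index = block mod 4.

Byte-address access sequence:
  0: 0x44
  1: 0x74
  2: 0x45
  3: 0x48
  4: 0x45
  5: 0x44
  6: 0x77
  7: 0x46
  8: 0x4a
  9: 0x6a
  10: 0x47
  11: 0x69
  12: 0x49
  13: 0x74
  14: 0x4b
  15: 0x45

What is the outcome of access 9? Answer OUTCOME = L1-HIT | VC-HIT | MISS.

  [0] addr=0x44 blk=17 s=1: MISS | VC []
  [1] addr=0x74 blk=29 s=1: MISS | VC [17]
  [2] addr=0x45 blk=17 s=1: VC-HIT | VC [29]
  [3] addr=0x48 blk=18 s=2: MISS | VC [29]
  [4] addr=0x45 blk=17 s=1: L1-HIT | VC [29]
  [5] addr=0x44 blk=17 s=1: L1-HIT | VC [29]
  [6] addr=0x77 blk=29 s=1: VC-HIT | VC [17]
  [7] addr=0x46 blk=17 s=1: VC-HIT | VC [29]
  [8] addr=0x4a blk=18 s=2: L1-HIT | VC [29]
  [9] addr=0x6a blk=26 s=2: MISS | VC [29, 18]
  [10] addr=0x47 blk=17 s=1: L1-HIT | VC [29, 18]
  [11] addr=0x69 blk=26 s=2: L1-HIT | VC [29, 18]
  [12] addr=0x49 blk=18 s=2: VC-HIT | VC [29, 26]
  [13] addr=0x74 blk=29 s=1: VC-HIT | VC [17, 26]
  [14] addr=0x4b blk=18 s=2: L1-HIT | VC [17, 26]
  [15] addr=0x45 blk=17 s=1: VC-HIT | VC [29, 26]

OUTCOME = MISS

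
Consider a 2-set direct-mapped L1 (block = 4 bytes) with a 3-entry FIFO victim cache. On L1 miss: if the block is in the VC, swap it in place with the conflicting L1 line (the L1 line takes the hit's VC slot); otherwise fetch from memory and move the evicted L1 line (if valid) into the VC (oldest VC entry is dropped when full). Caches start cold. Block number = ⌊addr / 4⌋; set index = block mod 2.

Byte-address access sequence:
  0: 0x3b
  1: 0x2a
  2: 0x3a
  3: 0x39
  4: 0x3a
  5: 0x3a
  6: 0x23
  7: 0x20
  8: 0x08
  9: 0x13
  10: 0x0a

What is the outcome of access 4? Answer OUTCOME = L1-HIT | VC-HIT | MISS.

0: 0x3b (blk 14, set 0) → MISS  vc=[]
1: 0x2a (blk 10, set 0) → MISS  vc=[14]
2: 0x3a (blk 14, set 0) → VC-HIT  vc=[10]
3: 0x39 (blk 14, set 0) → L1-HIT  vc=[10]
4: 0x3a (blk 14, set 0) → L1-HIT  vc=[10]
5: 0x3a (blk 14, set 0) → L1-HIT  vc=[10]
6: 0x23 (blk 8, set 0) → MISS  vc=[10, 14]
7: 0x20 (blk 8, set 0) → L1-HIT  vc=[10, 14]
8: 0x8 (blk 2, set 0) → MISS  vc=[10, 14, 8]
9: 0x13 (blk 4, set 0) → MISS  vc=[14, 8, 2]
10: 0xa (blk 2, set 0) → VC-HIT  vc=[14, 8, 4]

OUTCOME = L1-HIT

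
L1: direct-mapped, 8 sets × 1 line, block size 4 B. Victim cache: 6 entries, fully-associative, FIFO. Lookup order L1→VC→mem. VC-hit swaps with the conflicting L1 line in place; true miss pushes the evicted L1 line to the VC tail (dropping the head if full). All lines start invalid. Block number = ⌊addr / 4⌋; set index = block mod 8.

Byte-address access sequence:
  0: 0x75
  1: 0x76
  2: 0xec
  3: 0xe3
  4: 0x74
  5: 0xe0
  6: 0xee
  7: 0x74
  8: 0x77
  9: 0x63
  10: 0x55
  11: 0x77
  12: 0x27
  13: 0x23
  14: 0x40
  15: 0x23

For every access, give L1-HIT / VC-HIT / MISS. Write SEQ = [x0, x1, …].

  [0] addr=0x75 blk=29 s=5: MISS | VC []
  [1] addr=0x76 blk=29 s=5: L1-HIT | VC []
  [2] addr=0xec blk=59 s=3: MISS | VC []
  [3] addr=0xe3 blk=56 s=0: MISS | VC []
  [4] addr=0x74 blk=29 s=5: L1-HIT | VC []
  [5] addr=0xe0 blk=56 s=0: L1-HIT | VC []
  [6] addr=0xee blk=59 s=3: L1-HIT | VC []
  [7] addr=0x74 blk=29 s=5: L1-HIT | VC []
  [8] addr=0x77 blk=29 s=5: L1-HIT | VC []
  [9] addr=0x63 blk=24 s=0: MISS | VC [56]
  [10] addr=0x55 blk=21 s=5: MISS | VC [56, 29]
  [11] addr=0x77 blk=29 s=5: VC-HIT | VC [56, 21]
  [12] addr=0x27 blk=9 s=1: MISS | VC [56, 21]
  [13] addr=0x23 blk=8 s=0: MISS | VC [56, 21, 24]
  [14] addr=0x40 blk=16 s=0: MISS | VC [56, 21, 24, 8]
  [15] addr=0x23 blk=8 s=0: VC-HIT | VC [56, 21, 24, 16]

SEQ = [MISS, L1-HIT, MISS, MISS, L1-HIT, L1-HIT, L1-HIT, L1-HIT, L1-HIT, MISS, MISS, VC-HIT, MISS, MISS, MISS, VC-HIT]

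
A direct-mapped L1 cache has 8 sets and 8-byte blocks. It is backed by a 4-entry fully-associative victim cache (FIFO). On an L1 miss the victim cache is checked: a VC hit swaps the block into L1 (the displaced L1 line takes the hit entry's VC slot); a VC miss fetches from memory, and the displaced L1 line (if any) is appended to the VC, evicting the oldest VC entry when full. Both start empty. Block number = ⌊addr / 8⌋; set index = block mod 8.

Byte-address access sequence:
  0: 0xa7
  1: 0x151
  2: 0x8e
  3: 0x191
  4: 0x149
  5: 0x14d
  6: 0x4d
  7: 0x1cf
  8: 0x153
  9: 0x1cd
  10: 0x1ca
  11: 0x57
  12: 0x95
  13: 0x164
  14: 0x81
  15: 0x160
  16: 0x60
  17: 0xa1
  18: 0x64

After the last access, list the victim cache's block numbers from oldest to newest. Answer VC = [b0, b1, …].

#0 0xa7→b20/s4 MISS; vc=[]
#1 0x151→b42/s2 MISS; vc=[]
#2 0x8e→b17/s1 MISS; vc=[]
#3 0x191→b50/s2 MISS; vc=[42]
#4 0x149→b41/s1 MISS; vc=[42,17]
#5 0x14d→b41/s1 L1-HIT; vc=[42,17]
#6 0x4d→b9/s1 MISS; vc=[42,17,41]
#7 0x1cf→b57/s1 MISS; vc=[42,17,41,9]
#8 0x153→b42/s2 VC-HIT; vc=[50,17,41,9]
#9 0x1cd→b57/s1 L1-HIT; vc=[50,17,41,9]
#10 0x1ca→b57/s1 L1-HIT; vc=[50,17,41,9]
#11 0x57→b10/s2 MISS; vc=[17,41,9,42]
#12 0x95→b18/s2 MISS; vc=[41,9,42,10]
#13 0x164→b44/s4 MISS; vc=[9,42,10,20]
#14 0x81→b16/s0 MISS; vc=[9,42,10,20]
#15 0x160→b44/s4 L1-HIT; vc=[9,42,10,20]
#16 0x60→b12/s4 MISS; vc=[42,10,20,44]
#17 0xa1→b20/s4 VC-HIT; vc=[42,10,12,44]
#18 0x64→b12/s4 VC-HIT; vc=[42,10,20,44]

VC = [42, 10, 20, 44]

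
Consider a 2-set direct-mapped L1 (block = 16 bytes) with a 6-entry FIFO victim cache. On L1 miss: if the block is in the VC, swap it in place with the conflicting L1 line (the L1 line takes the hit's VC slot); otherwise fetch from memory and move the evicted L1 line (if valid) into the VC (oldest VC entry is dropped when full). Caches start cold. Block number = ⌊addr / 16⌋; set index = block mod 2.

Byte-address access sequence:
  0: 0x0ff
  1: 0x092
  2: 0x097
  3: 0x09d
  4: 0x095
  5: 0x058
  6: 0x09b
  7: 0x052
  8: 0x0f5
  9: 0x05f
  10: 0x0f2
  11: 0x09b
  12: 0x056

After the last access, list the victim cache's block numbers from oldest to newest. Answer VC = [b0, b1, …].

VC = [9, 15]

#0 0xff→b15/s1 MISS; vc=[]
#1 0x92→b9/s1 MISS; vc=[15]
#2 0x97→b9/s1 L1-HIT; vc=[15]
#3 0x9d→b9/s1 L1-HIT; vc=[15]
#4 0x95→b9/s1 L1-HIT; vc=[15]
#5 0x58→b5/s1 MISS; vc=[15,9]
#6 0x9b→b9/s1 VC-HIT; vc=[15,5]
#7 0x52→b5/s1 VC-HIT; vc=[15,9]
#8 0xf5→b15/s1 VC-HIT; vc=[5,9]
#9 0x5f→b5/s1 VC-HIT; vc=[15,9]
#10 0xf2→b15/s1 VC-HIT; vc=[5,9]
#11 0x9b→b9/s1 VC-HIT; vc=[5,15]
#12 0x56→b5/s1 VC-HIT; vc=[9,15]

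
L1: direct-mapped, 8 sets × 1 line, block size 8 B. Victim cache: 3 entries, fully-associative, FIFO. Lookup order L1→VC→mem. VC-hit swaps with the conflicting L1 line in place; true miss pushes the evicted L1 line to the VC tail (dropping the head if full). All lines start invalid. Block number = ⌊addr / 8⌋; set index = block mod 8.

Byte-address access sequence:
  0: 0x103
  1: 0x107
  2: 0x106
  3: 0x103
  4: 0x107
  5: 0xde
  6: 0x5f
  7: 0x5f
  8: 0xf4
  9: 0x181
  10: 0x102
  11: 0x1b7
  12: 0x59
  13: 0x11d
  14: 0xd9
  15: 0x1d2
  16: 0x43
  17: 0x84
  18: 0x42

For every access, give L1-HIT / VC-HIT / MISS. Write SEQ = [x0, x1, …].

SEQ = [MISS, L1-HIT, L1-HIT, L1-HIT, L1-HIT, MISS, MISS, L1-HIT, MISS, MISS, VC-HIT, MISS, L1-HIT, MISS, MISS, MISS, MISS, MISS, VC-HIT]

#0 0x103→b32/s0 MISS; vc=[]
#1 0x107→b32/s0 L1-HIT; vc=[]
#2 0x106→b32/s0 L1-HIT; vc=[]
#3 0x103→b32/s0 L1-HIT; vc=[]
#4 0x107→b32/s0 L1-HIT; vc=[]
#5 0xde→b27/s3 MISS; vc=[]
#6 0x5f→b11/s3 MISS; vc=[27]
#7 0x5f→b11/s3 L1-HIT; vc=[27]
#8 0xf4→b30/s6 MISS; vc=[27]
#9 0x181→b48/s0 MISS; vc=[27,32]
#10 0x102→b32/s0 VC-HIT; vc=[27,48]
#11 0x1b7→b54/s6 MISS; vc=[27,48,30]
#12 0x59→b11/s3 L1-HIT; vc=[27,48,30]
#13 0x11d→b35/s3 MISS; vc=[48,30,11]
#14 0xd9→b27/s3 MISS; vc=[30,11,35]
#15 0x1d2→b58/s2 MISS; vc=[30,11,35]
#16 0x43→b8/s0 MISS; vc=[11,35,32]
#17 0x84→b16/s0 MISS; vc=[35,32,8]
#18 0x42→b8/s0 VC-HIT; vc=[35,32,16]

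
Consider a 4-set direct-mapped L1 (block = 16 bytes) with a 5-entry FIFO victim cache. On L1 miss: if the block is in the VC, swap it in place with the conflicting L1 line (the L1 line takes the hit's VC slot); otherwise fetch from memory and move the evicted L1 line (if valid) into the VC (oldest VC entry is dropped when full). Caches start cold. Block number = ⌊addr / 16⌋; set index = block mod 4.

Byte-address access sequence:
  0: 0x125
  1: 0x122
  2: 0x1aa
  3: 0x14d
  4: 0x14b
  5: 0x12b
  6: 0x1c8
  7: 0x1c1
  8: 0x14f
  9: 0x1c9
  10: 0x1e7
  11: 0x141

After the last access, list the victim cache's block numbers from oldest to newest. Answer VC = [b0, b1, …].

VC = [26, 28, 18]

#0 0x125→b18/s2 MISS; vc=[]
#1 0x122→b18/s2 L1-HIT; vc=[]
#2 0x1aa→b26/s2 MISS; vc=[18]
#3 0x14d→b20/s0 MISS; vc=[18]
#4 0x14b→b20/s0 L1-HIT; vc=[18]
#5 0x12b→b18/s2 VC-HIT; vc=[26]
#6 0x1c8→b28/s0 MISS; vc=[26,20]
#7 0x1c1→b28/s0 L1-HIT; vc=[26,20]
#8 0x14f→b20/s0 VC-HIT; vc=[26,28]
#9 0x1c9→b28/s0 VC-HIT; vc=[26,20]
#10 0x1e7→b30/s2 MISS; vc=[26,20,18]
#11 0x141→b20/s0 VC-HIT; vc=[26,28,18]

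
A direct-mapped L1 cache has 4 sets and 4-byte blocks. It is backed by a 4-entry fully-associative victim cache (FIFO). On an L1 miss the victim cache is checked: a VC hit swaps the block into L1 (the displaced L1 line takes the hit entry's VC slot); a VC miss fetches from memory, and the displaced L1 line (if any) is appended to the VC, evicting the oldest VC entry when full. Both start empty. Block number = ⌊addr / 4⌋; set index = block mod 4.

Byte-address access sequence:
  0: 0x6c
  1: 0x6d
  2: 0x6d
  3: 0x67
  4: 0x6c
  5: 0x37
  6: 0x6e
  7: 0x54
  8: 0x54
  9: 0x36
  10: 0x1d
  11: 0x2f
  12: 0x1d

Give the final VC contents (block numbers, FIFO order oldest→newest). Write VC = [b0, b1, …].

#0 0x6c→b27/s3 MISS; vc=[]
#1 0x6d→b27/s3 L1-HIT; vc=[]
#2 0x6d→b27/s3 L1-HIT; vc=[]
#3 0x67→b25/s1 MISS; vc=[]
#4 0x6c→b27/s3 L1-HIT; vc=[]
#5 0x37→b13/s1 MISS; vc=[25]
#6 0x6e→b27/s3 L1-HIT; vc=[25]
#7 0x54→b21/s1 MISS; vc=[25,13]
#8 0x54→b21/s1 L1-HIT; vc=[25,13]
#9 0x36→b13/s1 VC-HIT; vc=[25,21]
#10 0x1d→b7/s3 MISS; vc=[25,21,27]
#11 0x2f→b11/s3 MISS; vc=[25,21,27,7]
#12 0x1d→b7/s3 VC-HIT; vc=[25,21,27,11]

VC = [25, 21, 27, 11]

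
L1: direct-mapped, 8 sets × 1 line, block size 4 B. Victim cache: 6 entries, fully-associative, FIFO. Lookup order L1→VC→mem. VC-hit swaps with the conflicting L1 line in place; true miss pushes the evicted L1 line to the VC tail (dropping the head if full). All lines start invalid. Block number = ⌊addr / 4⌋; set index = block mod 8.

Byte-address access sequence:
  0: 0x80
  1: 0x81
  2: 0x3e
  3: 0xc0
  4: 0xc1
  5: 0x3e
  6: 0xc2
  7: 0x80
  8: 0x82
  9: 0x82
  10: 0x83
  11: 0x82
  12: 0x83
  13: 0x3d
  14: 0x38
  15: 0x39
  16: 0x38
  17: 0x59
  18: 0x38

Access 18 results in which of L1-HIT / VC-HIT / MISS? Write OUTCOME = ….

OUTCOME = VC-HIT

  [0] addr=0x80 blk=32 s=0: MISS | VC []
  [1] addr=0x81 blk=32 s=0: L1-HIT | VC []
  [2] addr=0x3e blk=15 s=7: MISS | VC []
  [3] addr=0xc0 blk=48 s=0: MISS | VC [32]
  [4] addr=0xc1 blk=48 s=0: L1-HIT | VC [32]
  [5] addr=0x3e blk=15 s=7: L1-HIT | VC [32]
  [6] addr=0xc2 blk=48 s=0: L1-HIT | VC [32]
  [7] addr=0x80 blk=32 s=0: VC-HIT | VC [48]
  [8] addr=0x82 blk=32 s=0: L1-HIT | VC [48]
  [9] addr=0x82 blk=32 s=0: L1-HIT | VC [48]
  [10] addr=0x83 blk=32 s=0: L1-HIT | VC [48]
  [11] addr=0x82 blk=32 s=0: L1-HIT | VC [48]
  [12] addr=0x83 blk=32 s=0: L1-HIT | VC [48]
  [13] addr=0x3d blk=15 s=7: L1-HIT | VC [48]
  [14] addr=0x38 blk=14 s=6: MISS | VC [48]
  [15] addr=0x39 blk=14 s=6: L1-HIT | VC [48]
  [16] addr=0x38 blk=14 s=6: L1-HIT | VC [48]
  [17] addr=0x59 blk=22 s=6: MISS | VC [48, 14]
  [18] addr=0x38 blk=14 s=6: VC-HIT | VC [48, 22]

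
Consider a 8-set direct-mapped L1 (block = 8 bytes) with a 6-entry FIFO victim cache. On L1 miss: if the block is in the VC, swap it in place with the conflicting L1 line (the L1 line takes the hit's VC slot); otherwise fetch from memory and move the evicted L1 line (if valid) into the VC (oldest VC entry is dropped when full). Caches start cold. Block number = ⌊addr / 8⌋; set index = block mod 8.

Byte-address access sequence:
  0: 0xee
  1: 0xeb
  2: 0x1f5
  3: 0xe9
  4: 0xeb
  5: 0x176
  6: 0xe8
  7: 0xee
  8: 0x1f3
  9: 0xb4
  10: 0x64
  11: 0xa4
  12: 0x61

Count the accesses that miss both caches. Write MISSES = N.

MISSES = 6

  [0] addr=0xee blk=29 s=5: MISS | VC []
  [1] addr=0xeb blk=29 s=5: L1-HIT | VC []
  [2] addr=0x1f5 blk=62 s=6: MISS | VC []
  [3] addr=0xe9 blk=29 s=5: L1-HIT | VC []
  [4] addr=0xeb blk=29 s=5: L1-HIT | VC []
  [5] addr=0x176 blk=46 s=6: MISS | VC [62]
  [6] addr=0xe8 blk=29 s=5: L1-HIT | VC [62]
  [7] addr=0xee blk=29 s=5: L1-HIT | VC [62]
  [8] addr=0x1f3 blk=62 s=6: VC-HIT | VC [46]
  [9] addr=0xb4 blk=22 s=6: MISS | VC [46, 62]
  [10] addr=0x64 blk=12 s=4: MISS | VC [46, 62]
  [11] addr=0xa4 blk=20 s=4: MISS | VC [46, 62, 12]
  [12] addr=0x61 blk=12 s=4: VC-HIT | VC [46, 62, 20]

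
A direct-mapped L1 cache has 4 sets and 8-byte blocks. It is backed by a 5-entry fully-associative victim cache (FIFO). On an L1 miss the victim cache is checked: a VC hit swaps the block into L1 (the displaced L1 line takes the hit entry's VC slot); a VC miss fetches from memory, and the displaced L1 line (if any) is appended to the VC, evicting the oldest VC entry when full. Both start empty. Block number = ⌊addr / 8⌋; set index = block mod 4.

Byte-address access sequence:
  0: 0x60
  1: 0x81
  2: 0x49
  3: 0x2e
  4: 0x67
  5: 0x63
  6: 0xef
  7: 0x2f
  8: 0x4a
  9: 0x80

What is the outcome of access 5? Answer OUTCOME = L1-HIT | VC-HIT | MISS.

OUTCOME = L1-HIT

  [0] addr=0x60 blk=12 s=0: MISS | VC []
  [1] addr=0x81 blk=16 s=0: MISS | VC [12]
  [2] addr=0x49 blk=9 s=1: MISS | VC [12]
  [3] addr=0x2e blk=5 s=1: MISS | VC [12, 9]
  [4] addr=0x67 blk=12 s=0: VC-HIT | VC [16, 9]
  [5] addr=0x63 blk=12 s=0: L1-HIT | VC [16, 9]
  [6] addr=0xef blk=29 s=1: MISS | VC [16, 9, 5]
  [7] addr=0x2f blk=5 s=1: VC-HIT | VC [16, 9, 29]
  [8] addr=0x4a blk=9 s=1: VC-HIT | VC [16, 5, 29]
  [9] addr=0x80 blk=16 s=0: VC-HIT | VC [12, 5, 29]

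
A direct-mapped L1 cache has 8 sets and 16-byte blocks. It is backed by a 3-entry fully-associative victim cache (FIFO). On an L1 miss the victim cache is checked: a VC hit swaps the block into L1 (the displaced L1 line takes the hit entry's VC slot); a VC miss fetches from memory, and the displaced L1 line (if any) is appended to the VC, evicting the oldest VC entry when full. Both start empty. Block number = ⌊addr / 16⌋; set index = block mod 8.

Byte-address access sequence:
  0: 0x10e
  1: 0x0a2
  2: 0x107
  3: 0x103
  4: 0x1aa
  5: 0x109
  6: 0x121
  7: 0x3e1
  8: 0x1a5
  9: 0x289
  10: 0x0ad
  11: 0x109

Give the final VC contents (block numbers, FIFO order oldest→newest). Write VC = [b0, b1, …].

VC = [26, 18, 40]

  [0] addr=0x10e blk=16 s=0: MISS | VC []
  [1] addr=0xa2 blk=10 s=2: MISS | VC []
  [2] addr=0x107 blk=16 s=0: L1-HIT | VC []
  [3] addr=0x103 blk=16 s=0: L1-HIT | VC []
  [4] addr=0x1aa blk=26 s=2: MISS | VC [10]
  [5] addr=0x109 blk=16 s=0: L1-HIT | VC [10]
  [6] addr=0x121 blk=18 s=2: MISS | VC [10, 26]
  [7] addr=0x3e1 blk=62 s=6: MISS | VC [10, 26]
  [8] addr=0x1a5 blk=26 s=2: VC-HIT | VC [10, 18]
  [9] addr=0x289 blk=40 s=0: MISS | VC [10, 18, 16]
  [10] addr=0xad blk=10 s=2: VC-HIT | VC [26, 18, 16]
  [11] addr=0x109 blk=16 s=0: VC-HIT | VC [26, 18, 40]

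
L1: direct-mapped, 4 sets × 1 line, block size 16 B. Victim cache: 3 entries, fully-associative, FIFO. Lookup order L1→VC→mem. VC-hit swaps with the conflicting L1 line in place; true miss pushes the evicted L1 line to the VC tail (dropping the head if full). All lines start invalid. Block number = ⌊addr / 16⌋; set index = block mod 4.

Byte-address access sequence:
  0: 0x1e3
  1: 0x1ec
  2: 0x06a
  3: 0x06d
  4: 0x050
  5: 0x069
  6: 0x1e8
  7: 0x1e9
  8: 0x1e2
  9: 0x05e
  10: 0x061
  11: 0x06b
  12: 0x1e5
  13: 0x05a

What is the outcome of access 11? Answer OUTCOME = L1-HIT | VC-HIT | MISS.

OUTCOME = L1-HIT

0: 0x1e3 (blk 30, set 2) → MISS  vc=[]
1: 0x1ec (blk 30, set 2) → L1-HIT  vc=[]
2: 0x6a (blk 6, set 2) → MISS  vc=[30]
3: 0x6d (blk 6, set 2) → L1-HIT  vc=[30]
4: 0x50 (blk 5, set 1) → MISS  vc=[30]
5: 0x69 (blk 6, set 2) → L1-HIT  vc=[30]
6: 0x1e8 (blk 30, set 2) → VC-HIT  vc=[6]
7: 0x1e9 (blk 30, set 2) → L1-HIT  vc=[6]
8: 0x1e2 (blk 30, set 2) → L1-HIT  vc=[6]
9: 0x5e (blk 5, set 1) → L1-HIT  vc=[6]
10: 0x61 (blk 6, set 2) → VC-HIT  vc=[30]
11: 0x6b (blk 6, set 2) → L1-HIT  vc=[30]
12: 0x1e5 (blk 30, set 2) → VC-HIT  vc=[6]
13: 0x5a (blk 5, set 1) → L1-HIT  vc=[6]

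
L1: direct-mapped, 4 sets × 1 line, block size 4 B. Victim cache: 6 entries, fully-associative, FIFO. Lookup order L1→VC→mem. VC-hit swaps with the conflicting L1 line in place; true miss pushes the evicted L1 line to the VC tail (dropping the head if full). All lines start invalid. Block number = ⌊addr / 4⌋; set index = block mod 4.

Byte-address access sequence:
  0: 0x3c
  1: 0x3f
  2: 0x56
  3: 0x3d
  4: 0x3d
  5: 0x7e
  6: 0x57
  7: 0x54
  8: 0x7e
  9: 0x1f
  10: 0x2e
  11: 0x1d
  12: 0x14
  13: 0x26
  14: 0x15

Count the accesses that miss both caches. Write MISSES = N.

MISSES = 7

#0 0x3c→b15/s3 MISS; vc=[]
#1 0x3f→b15/s3 L1-HIT; vc=[]
#2 0x56→b21/s1 MISS; vc=[]
#3 0x3d→b15/s3 L1-HIT; vc=[]
#4 0x3d→b15/s3 L1-HIT; vc=[]
#5 0x7e→b31/s3 MISS; vc=[15]
#6 0x57→b21/s1 L1-HIT; vc=[15]
#7 0x54→b21/s1 L1-HIT; vc=[15]
#8 0x7e→b31/s3 L1-HIT; vc=[15]
#9 0x1f→b7/s3 MISS; vc=[15,31]
#10 0x2e→b11/s3 MISS; vc=[15,31,7]
#11 0x1d→b7/s3 VC-HIT; vc=[15,31,11]
#12 0x14→b5/s1 MISS; vc=[15,31,11,21]
#13 0x26→b9/s1 MISS; vc=[15,31,11,21,5]
#14 0x15→b5/s1 VC-HIT; vc=[15,31,11,21,9]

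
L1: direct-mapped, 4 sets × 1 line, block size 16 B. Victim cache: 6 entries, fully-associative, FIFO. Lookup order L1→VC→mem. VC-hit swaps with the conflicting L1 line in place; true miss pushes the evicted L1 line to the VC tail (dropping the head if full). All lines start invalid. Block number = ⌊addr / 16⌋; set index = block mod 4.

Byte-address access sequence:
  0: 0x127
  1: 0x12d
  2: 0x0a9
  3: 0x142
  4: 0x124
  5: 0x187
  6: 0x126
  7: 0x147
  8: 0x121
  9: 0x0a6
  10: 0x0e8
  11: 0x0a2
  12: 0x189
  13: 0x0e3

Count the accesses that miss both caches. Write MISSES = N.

#0 0x127→b18/s2 MISS; vc=[]
#1 0x12d→b18/s2 L1-HIT; vc=[]
#2 0xa9→b10/s2 MISS; vc=[18]
#3 0x142→b20/s0 MISS; vc=[18]
#4 0x124→b18/s2 VC-HIT; vc=[10]
#5 0x187→b24/s0 MISS; vc=[10,20]
#6 0x126→b18/s2 L1-HIT; vc=[10,20]
#7 0x147→b20/s0 VC-HIT; vc=[10,24]
#8 0x121→b18/s2 L1-HIT; vc=[10,24]
#9 0xa6→b10/s2 VC-HIT; vc=[18,24]
#10 0xe8→b14/s2 MISS; vc=[18,24,10]
#11 0xa2→b10/s2 VC-HIT; vc=[18,24,14]
#12 0x189→b24/s0 VC-HIT; vc=[18,20,14]
#13 0xe3→b14/s2 VC-HIT; vc=[18,20,10]

MISSES = 5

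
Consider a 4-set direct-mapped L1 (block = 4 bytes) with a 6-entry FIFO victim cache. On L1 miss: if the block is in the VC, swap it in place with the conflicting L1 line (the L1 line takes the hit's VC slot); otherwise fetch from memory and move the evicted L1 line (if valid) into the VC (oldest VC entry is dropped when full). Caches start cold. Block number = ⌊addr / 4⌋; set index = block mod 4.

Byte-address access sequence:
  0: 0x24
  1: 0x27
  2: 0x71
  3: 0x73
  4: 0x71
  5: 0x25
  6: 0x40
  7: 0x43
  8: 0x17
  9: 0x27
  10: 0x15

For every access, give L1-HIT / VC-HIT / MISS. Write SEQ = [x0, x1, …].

0: 0x24 (blk 9, set 1) → MISS  vc=[]
1: 0x27 (blk 9, set 1) → L1-HIT  vc=[]
2: 0x71 (blk 28, set 0) → MISS  vc=[]
3: 0x73 (blk 28, set 0) → L1-HIT  vc=[]
4: 0x71 (blk 28, set 0) → L1-HIT  vc=[]
5: 0x25 (blk 9, set 1) → L1-HIT  vc=[]
6: 0x40 (blk 16, set 0) → MISS  vc=[28]
7: 0x43 (blk 16, set 0) → L1-HIT  vc=[28]
8: 0x17 (blk 5, set 1) → MISS  vc=[28, 9]
9: 0x27 (blk 9, set 1) → VC-HIT  vc=[28, 5]
10: 0x15 (blk 5, set 1) → VC-HIT  vc=[28, 9]

SEQ = [MISS, L1-HIT, MISS, L1-HIT, L1-HIT, L1-HIT, MISS, L1-HIT, MISS, VC-HIT, VC-HIT]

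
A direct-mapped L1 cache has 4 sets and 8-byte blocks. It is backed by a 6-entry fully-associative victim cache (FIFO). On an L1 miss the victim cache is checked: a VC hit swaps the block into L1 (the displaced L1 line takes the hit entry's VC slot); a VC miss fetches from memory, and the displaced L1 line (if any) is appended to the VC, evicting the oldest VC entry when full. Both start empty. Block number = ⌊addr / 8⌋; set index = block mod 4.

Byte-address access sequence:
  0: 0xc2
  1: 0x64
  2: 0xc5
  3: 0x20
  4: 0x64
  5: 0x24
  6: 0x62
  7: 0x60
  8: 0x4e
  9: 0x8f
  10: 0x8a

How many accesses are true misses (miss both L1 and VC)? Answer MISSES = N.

MISSES = 5

0: 0xc2 (blk 24, set 0) → MISS  vc=[]
1: 0x64 (blk 12, set 0) → MISS  vc=[24]
2: 0xc5 (blk 24, set 0) → VC-HIT  vc=[12]
3: 0x20 (blk 4, set 0) → MISS  vc=[12, 24]
4: 0x64 (blk 12, set 0) → VC-HIT  vc=[4, 24]
5: 0x24 (blk 4, set 0) → VC-HIT  vc=[12, 24]
6: 0x62 (blk 12, set 0) → VC-HIT  vc=[4, 24]
7: 0x60 (blk 12, set 0) → L1-HIT  vc=[4, 24]
8: 0x4e (blk 9, set 1) → MISS  vc=[4, 24]
9: 0x8f (blk 17, set 1) → MISS  vc=[4, 24, 9]
10: 0x8a (blk 17, set 1) → L1-HIT  vc=[4, 24, 9]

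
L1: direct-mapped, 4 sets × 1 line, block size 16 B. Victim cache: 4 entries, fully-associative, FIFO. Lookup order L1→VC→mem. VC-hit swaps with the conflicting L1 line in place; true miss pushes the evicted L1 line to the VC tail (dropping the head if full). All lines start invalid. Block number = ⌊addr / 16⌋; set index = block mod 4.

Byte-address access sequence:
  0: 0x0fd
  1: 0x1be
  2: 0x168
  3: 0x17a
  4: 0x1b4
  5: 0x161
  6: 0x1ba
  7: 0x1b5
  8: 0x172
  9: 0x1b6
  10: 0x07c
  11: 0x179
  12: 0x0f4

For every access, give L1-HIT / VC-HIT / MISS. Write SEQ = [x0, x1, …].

0: 0xfd (blk 15, set 3) → MISS  vc=[]
1: 0x1be (blk 27, set 3) → MISS  vc=[15]
2: 0x168 (blk 22, set 2) → MISS  vc=[15]
3: 0x17a (blk 23, set 3) → MISS  vc=[15, 27]
4: 0x1b4 (blk 27, set 3) → VC-HIT  vc=[15, 23]
5: 0x161 (blk 22, set 2) → L1-HIT  vc=[15, 23]
6: 0x1ba (blk 27, set 3) → L1-HIT  vc=[15, 23]
7: 0x1b5 (blk 27, set 3) → L1-HIT  vc=[15, 23]
8: 0x172 (blk 23, set 3) → VC-HIT  vc=[15, 27]
9: 0x1b6 (blk 27, set 3) → VC-HIT  vc=[15, 23]
10: 0x7c (blk 7, set 3) → MISS  vc=[15, 23, 27]
11: 0x179 (blk 23, set 3) → VC-HIT  vc=[15, 7, 27]
12: 0xf4 (blk 15, set 3) → VC-HIT  vc=[23, 7, 27]

SEQ = [MISS, MISS, MISS, MISS, VC-HIT, L1-HIT, L1-HIT, L1-HIT, VC-HIT, VC-HIT, MISS, VC-HIT, VC-HIT]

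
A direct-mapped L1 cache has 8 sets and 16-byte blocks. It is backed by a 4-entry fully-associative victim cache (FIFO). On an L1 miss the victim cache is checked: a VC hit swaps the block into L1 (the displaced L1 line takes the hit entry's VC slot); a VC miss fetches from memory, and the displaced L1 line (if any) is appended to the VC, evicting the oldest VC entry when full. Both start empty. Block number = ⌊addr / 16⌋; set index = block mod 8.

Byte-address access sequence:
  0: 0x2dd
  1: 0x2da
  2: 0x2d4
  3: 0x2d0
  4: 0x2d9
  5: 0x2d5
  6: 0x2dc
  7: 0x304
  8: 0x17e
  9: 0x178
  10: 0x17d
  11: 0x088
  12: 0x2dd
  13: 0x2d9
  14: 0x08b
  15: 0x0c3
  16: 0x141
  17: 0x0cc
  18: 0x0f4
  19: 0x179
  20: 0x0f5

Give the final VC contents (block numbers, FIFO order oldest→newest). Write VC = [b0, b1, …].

0: 0x2dd (blk 45, set 5) → MISS  vc=[]
1: 0x2da (blk 45, set 5) → L1-HIT  vc=[]
2: 0x2d4 (blk 45, set 5) → L1-HIT  vc=[]
3: 0x2d0 (blk 45, set 5) → L1-HIT  vc=[]
4: 0x2d9 (blk 45, set 5) → L1-HIT  vc=[]
5: 0x2d5 (blk 45, set 5) → L1-HIT  vc=[]
6: 0x2dc (blk 45, set 5) → L1-HIT  vc=[]
7: 0x304 (blk 48, set 0) → MISS  vc=[]
8: 0x17e (blk 23, set 7) → MISS  vc=[]
9: 0x178 (blk 23, set 7) → L1-HIT  vc=[]
10: 0x17d (blk 23, set 7) → L1-HIT  vc=[]
11: 0x88 (blk 8, set 0) → MISS  vc=[48]
12: 0x2dd (blk 45, set 5) → L1-HIT  vc=[48]
13: 0x2d9 (blk 45, set 5) → L1-HIT  vc=[48]
14: 0x8b (blk 8, set 0) → L1-HIT  vc=[48]
15: 0xc3 (blk 12, set 4) → MISS  vc=[48]
16: 0x141 (blk 20, set 4) → MISS  vc=[48, 12]
17: 0xcc (blk 12, set 4) → VC-HIT  vc=[48, 20]
18: 0xf4 (blk 15, set 7) → MISS  vc=[48, 20, 23]
19: 0x179 (blk 23, set 7) → VC-HIT  vc=[48, 20, 15]
20: 0xf5 (blk 15, set 7) → VC-HIT  vc=[48, 20, 23]

VC = [48, 20, 23]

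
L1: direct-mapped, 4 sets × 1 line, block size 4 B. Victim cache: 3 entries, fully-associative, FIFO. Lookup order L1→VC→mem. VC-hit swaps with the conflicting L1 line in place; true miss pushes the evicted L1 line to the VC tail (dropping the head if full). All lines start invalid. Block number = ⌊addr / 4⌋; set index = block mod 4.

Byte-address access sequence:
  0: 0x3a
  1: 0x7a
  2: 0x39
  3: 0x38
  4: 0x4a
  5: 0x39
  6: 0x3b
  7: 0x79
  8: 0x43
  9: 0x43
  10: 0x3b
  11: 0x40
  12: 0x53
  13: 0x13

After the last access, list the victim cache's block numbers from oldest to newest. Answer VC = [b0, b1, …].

VC = [18, 16, 20]

0: 0x3a (blk 14, set 2) → MISS  vc=[]
1: 0x7a (blk 30, set 2) → MISS  vc=[14]
2: 0x39 (blk 14, set 2) → VC-HIT  vc=[30]
3: 0x38 (blk 14, set 2) → L1-HIT  vc=[30]
4: 0x4a (blk 18, set 2) → MISS  vc=[30, 14]
5: 0x39 (blk 14, set 2) → VC-HIT  vc=[30, 18]
6: 0x3b (blk 14, set 2) → L1-HIT  vc=[30, 18]
7: 0x79 (blk 30, set 2) → VC-HIT  vc=[14, 18]
8: 0x43 (blk 16, set 0) → MISS  vc=[14, 18]
9: 0x43 (blk 16, set 0) → L1-HIT  vc=[14, 18]
10: 0x3b (blk 14, set 2) → VC-HIT  vc=[30, 18]
11: 0x40 (blk 16, set 0) → L1-HIT  vc=[30, 18]
12: 0x53 (blk 20, set 0) → MISS  vc=[30, 18, 16]
13: 0x13 (blk 4, set 0) → MISS  vc=[18, 16, 20]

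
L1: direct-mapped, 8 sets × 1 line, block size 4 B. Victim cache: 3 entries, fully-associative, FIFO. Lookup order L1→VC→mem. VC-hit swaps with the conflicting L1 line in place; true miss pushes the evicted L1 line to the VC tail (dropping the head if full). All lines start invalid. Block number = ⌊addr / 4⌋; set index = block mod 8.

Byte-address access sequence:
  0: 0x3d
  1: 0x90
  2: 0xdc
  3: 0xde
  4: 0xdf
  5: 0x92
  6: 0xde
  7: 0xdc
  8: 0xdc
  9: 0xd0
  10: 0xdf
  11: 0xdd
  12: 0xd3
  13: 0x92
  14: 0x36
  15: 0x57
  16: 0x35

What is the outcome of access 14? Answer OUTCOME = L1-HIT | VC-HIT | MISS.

OUTCOME = MISS

#0 0x3d→b15/s7 MISS; vc=[]
#1 0x90→b36/s4 MISS; vc=[]
#2 0xdc→b55/s7 MISS; vc=[15]
#3 0xde→b55/s7 L1-HIT; vc=[15]
#4 0xdf→b55/s7 L1-HIT; vc=[15]
#5 0x92→b36/s4 L1-HIT; vc=[15]
#6 0xde→b55/s7 L1-HIT; vc=[15]
#7 0xdc→b55/s7 L1-HIT; vc=[15]
#8 0xdc→b55/s7 L1-HIT; vc=[15]
#9 0xd0→b52/s4 MISS; vc=[15,36]
#10 0xdf→b55/s7 L1-HIT; vc=[15,36]
#11 0xdd→b55/s7 L1-HIT; vc=[15,36]
#12 0xd3→b52/s4 L1-HIT; vc=[15,36]
#13 0x92→b36/s4 VC-HIT; vc=[15,52]
#14 0x36→b13/s5 MISS; vc=[15,52]
#15 0x57→b21/s5 MISS; vc=[15,52,13]
#16 0x35→b13/s5 VC-HIT; vc=[15,52,21]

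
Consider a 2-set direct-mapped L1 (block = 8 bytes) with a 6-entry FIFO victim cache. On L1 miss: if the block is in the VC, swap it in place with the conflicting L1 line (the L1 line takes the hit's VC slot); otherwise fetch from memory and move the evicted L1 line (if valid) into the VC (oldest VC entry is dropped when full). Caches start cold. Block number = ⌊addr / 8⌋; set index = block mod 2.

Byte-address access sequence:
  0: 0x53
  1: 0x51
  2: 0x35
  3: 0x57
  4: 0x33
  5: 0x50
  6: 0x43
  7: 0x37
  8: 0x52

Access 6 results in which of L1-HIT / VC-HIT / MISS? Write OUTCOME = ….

OUTCOME = MISS

  [0] addr=0x53 blk=10 s=0: MISS | VC []
  [1] addr=0x51 blk=10 s=0: L1-HIT | VC []
  [2] addr=0x35 blk=6 s=0: MISS | VC [10]
  [3] addr=0x57 blk=10 s=0: VC-HIT | VC [6]
  [4] addr=0x33 blk=6 s=0: VC-HIT | VC [10]
  [5] addr=0x50 blk=10 s=0: VC-HIT | VC [6]
  [6] addr=0x43 blk=8 s=0: MISS | VC [6, 10]
  [7] addr=0x37 blk=6 s=0: VC-HIT | VC [8, 10]
  [8] addr=0x52 blk=10 s=0: VC-HIT | VC [8, 6]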